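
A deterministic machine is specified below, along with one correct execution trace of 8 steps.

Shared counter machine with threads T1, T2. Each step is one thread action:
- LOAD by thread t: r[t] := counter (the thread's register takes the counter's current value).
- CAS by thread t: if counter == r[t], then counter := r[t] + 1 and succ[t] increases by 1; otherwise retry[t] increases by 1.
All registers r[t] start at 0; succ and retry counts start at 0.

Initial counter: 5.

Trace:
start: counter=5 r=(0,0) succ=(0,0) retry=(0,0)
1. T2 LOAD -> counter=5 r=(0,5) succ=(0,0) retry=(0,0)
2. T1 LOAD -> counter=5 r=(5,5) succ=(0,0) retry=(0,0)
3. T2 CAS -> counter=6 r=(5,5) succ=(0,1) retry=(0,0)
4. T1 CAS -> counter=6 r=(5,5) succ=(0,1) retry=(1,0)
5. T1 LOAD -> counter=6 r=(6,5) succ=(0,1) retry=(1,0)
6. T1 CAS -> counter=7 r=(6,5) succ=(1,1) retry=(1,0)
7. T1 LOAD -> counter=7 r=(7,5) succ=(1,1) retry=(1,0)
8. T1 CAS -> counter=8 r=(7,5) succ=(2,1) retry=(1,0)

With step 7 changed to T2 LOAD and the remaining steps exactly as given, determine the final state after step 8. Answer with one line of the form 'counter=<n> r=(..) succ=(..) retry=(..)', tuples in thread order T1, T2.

counter=7 r=(6,7) succ=(1,1) retry=(2,0)

(re-executing from step 7 with the substitution; state before step 7: counter=7 r=(6,5) succ=(1,1) retry=(1,0))
7. T2 LOAD -> counter=7 r=(6,7) succ=(1,1) retry=(1,0)
8. T1 CAS -> counter=7 r=(6,7) succ=(1,1) retry=(2,0)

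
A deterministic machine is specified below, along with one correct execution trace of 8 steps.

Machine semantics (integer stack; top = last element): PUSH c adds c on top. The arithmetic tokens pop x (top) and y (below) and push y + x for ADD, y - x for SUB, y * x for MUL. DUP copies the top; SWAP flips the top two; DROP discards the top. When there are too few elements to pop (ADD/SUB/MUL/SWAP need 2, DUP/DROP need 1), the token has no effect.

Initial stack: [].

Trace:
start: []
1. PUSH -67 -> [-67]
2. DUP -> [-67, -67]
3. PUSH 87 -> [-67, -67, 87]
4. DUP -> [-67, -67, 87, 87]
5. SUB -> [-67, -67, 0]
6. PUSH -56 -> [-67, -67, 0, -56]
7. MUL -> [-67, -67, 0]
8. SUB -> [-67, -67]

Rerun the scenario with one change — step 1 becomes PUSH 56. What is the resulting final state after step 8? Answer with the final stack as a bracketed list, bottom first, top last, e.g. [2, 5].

(re-executing from step 1 with the substitution; state before step 1: [])
1. PUSH 56 -> [56]
2. DUP -> [56, 56]
3. PUSH 87 -> [56, 56, 87]
4. DUP -> [56, 56, 87, 87]
5. SUB -> [56, 56, 0]
6. PUSH -56 -> [56, 56, 0, -56]
7. MUL -> [56, 56, 0]
8. SUB -> [56, 56]

[56, 56]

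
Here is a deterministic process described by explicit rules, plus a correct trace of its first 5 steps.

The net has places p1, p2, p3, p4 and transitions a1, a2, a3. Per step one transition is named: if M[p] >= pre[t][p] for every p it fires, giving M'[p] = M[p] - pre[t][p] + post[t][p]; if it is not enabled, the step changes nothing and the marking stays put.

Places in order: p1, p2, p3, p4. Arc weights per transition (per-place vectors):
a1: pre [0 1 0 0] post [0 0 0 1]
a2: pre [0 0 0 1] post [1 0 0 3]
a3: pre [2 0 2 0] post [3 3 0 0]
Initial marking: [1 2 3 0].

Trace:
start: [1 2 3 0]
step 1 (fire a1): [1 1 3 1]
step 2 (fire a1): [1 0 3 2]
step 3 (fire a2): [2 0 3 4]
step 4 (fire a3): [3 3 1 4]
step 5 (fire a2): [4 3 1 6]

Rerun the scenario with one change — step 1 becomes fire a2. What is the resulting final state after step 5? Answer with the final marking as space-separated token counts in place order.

(re-executing from step 1 with the substitution; state before step 1: [1 2 3 0])
step 1 (fire a2): [1 2 3 0]
step 2 (fire a1): [1 1 3 1]
step 3 (fire a2): [2 1 3 3]
step 4 (fire a3): [3 4 1 3]
step 5 (fire a2): [4 4 1 5]

4 4 1 5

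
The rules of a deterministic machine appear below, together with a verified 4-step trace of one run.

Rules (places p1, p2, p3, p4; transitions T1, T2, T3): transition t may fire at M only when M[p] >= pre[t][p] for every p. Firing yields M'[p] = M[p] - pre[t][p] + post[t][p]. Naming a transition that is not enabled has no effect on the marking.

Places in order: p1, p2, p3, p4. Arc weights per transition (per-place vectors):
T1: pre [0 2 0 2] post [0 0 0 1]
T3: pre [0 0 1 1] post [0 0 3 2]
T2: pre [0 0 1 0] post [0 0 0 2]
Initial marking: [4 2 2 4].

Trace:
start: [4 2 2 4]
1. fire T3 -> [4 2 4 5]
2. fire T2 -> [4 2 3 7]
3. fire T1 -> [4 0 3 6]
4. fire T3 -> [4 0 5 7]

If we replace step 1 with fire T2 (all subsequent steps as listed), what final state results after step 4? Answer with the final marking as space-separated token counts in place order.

(re-executing from step 1 with the substitution; state before step 1: [4 2 2 4])
1. fire T2 -> [4 2 1 6]
2. fire T2 -> [4 2 0 8]
3. fire T1 -> [4 0 0 7]
4. fire T3 -> [4 0 0 7]

4 0 0 7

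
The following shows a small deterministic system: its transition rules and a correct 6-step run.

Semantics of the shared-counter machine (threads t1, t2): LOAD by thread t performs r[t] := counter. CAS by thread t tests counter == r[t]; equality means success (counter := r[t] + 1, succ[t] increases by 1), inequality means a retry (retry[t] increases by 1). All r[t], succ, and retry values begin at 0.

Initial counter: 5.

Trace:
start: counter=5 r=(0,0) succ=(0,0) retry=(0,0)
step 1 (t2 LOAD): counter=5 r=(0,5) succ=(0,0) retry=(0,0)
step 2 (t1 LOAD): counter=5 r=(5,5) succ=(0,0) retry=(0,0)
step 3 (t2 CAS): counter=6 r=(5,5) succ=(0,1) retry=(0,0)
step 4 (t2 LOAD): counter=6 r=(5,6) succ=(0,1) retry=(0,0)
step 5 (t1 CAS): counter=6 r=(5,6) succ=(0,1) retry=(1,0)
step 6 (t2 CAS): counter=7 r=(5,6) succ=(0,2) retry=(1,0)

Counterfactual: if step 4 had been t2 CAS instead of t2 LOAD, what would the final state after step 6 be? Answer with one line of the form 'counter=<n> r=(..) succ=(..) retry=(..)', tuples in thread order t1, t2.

counter=6 r=(5,5) succ=(0,1) retry=(1,2)

(re-executing from step 4 with the substitution; state before step 4: counter=6 r=(5,5) succ=(0,1) retry=(0,0))
step 4 (t2 CAS): counter=6 r=(5,5) succ=(0,1) retry=(0,1)
step 5 (t1 CAS): counter=6 r=(5,5) succ=(0,1) retry=(1,1)
step 6 (t2 CAS): counter=6 r=(5,5) succ=(0,1) retry=(1,2)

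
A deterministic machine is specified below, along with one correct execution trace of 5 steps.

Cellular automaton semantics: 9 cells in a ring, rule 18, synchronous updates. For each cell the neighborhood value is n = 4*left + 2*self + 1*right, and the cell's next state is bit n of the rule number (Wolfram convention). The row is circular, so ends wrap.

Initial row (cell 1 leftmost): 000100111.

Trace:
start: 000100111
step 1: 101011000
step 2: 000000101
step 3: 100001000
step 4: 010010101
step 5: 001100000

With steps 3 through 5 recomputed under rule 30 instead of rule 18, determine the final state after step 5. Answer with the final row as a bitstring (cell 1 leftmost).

011110111

(re-executing steps 3..5 under rule 30; state before step 3: 000000101)
step 3: 100001101
step 4: 010011001
step 5: 011110111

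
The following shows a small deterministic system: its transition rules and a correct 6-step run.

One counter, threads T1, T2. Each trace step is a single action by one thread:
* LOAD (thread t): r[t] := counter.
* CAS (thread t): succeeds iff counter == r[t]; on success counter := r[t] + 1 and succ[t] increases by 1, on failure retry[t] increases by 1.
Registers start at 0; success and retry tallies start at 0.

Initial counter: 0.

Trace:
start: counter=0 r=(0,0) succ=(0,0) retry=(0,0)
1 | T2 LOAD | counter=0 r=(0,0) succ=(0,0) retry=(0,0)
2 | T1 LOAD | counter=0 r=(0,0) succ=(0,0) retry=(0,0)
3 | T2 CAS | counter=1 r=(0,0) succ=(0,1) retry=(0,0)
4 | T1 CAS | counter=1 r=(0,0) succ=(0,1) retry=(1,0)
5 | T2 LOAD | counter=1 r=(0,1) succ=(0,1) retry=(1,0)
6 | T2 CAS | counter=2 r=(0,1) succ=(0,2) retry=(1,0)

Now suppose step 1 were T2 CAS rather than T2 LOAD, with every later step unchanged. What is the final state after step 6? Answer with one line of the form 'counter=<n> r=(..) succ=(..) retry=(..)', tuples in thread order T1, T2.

(re-executing from step 1 with the substitution; state before step 1: counter=0 r=(0,0) succ=(0,0) retry=(0,0))
1 | T2 CAS | counter=1 r=(0,0) succ=(0,1) retry=(0,0)
2 | T1 LOAD | counter=1 r=(1,0) succ=(0,1) retry=(0,0)
3 | T2 CAS | counter=1 r=(1,0) succ=(0,1) retry=(0,1)
4 | T1 CAS | counter=2 r=(1,0) succ=(1,1) retry=(0,1)
5 | T2 LOAD | counter=2 r=(1,2) succ=(1,1) retry=(0,1)
6 | T2 CAS | counter=3 r=(1,2) succ=(1,2) retry=(0,1)

counter=3 r=(1,2) succ=(1,2) retry=(0,1)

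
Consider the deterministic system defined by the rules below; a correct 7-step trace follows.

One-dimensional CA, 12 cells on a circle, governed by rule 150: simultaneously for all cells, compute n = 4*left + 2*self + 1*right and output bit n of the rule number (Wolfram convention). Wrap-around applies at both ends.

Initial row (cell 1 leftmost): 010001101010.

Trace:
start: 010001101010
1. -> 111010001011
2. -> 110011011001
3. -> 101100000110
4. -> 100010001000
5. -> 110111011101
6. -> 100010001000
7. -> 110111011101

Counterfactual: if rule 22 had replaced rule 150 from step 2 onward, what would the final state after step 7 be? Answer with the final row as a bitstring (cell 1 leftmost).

(re-executing steps 2..7 under rule 22; state before step 2: 111010001011)
2. -> 000011011000
3. -> 000100000100
4. -> 001110001110
5. -> 010001010001
6. -> 011011011011
7. -> 000000000000

000000000000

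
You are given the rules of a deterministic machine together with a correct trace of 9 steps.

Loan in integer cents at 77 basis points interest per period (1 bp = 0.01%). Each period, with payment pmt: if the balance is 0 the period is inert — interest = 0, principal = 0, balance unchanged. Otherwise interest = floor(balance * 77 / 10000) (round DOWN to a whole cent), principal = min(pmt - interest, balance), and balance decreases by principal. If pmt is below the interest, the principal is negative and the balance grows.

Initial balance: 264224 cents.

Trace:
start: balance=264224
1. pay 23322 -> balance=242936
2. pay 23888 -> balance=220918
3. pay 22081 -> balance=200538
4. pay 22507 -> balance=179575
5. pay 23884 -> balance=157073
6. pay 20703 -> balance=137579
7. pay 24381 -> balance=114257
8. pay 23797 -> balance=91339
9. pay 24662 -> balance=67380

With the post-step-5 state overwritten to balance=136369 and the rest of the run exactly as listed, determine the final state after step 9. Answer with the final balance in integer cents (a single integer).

state after step 5 := balance=136369
6. pay 20703 -> balance=116716
7. pay 24381 -> balance=93233
8. pay 23797 -> balance=70153
9. pay 24662 -> balance=46031

46031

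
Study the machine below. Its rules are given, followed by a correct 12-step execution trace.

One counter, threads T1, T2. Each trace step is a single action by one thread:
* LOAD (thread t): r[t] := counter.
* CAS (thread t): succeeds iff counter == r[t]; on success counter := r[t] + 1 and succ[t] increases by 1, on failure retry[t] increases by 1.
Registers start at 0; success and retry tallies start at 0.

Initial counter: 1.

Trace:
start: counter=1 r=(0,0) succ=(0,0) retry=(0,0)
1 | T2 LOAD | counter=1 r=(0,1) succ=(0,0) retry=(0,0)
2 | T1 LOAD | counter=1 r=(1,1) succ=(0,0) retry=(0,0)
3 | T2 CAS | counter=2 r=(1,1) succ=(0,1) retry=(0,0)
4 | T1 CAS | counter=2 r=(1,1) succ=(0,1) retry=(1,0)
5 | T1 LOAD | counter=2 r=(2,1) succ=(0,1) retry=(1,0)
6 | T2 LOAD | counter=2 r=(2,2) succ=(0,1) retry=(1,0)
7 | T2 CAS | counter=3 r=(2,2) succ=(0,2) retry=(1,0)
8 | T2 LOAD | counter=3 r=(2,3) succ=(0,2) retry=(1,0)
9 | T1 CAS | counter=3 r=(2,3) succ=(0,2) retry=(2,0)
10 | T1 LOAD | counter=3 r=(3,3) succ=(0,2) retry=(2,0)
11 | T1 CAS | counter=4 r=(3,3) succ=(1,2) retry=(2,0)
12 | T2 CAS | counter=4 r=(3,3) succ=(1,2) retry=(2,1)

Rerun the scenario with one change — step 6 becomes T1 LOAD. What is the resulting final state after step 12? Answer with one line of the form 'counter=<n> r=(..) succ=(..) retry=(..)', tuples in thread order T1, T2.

counter=4 r=(3,2) succ=(2,1) retry=(1,2)

(re-executing from step 6 with the substitution; state before step 6: counter=2 r=(2,1) succ=(0,1) retry=(1,0))
6 | T1 LOAD | counter=2 r=(2,1) succ=(0,1) retry=(1,0)
7 | T2 CAS | counter=2 r=(2,1) succ=(0,1) retry=(1,1)
8 | T2 LOAD | counter=2 r=(2,2) succ=(0,1) retry=(1,1)
9 | T1 CAS | counter=3 r=(2,2) succ=(1,1) retry=(1,1)
10 | T1 LOAD | counter=3 r=(3,2) succ=(1,1) retry=(1,1)
11 | T1 CAS | counter=4 r=(3,2) succ=(2,1) retry=(1,1)
12 | T2 CAS | counter=4 r=(3,2) succ=(2,1) retry=(1,2)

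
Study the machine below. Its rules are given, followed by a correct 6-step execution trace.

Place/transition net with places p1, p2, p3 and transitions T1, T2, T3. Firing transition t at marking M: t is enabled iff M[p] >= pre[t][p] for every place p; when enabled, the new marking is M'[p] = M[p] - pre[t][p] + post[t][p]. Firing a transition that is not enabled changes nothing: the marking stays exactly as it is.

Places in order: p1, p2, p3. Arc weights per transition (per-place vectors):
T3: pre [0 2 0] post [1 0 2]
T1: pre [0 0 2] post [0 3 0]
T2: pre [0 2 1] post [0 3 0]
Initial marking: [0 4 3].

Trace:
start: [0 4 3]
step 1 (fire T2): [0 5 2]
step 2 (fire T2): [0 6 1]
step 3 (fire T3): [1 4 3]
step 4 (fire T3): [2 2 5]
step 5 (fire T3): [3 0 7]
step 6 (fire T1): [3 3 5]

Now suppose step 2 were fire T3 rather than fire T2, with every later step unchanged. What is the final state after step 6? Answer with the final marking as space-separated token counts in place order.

(re-executing from step 2 with the substitution; state before step 2: [0 5 2])
step 2 (fire T3): [1 3 4]
step 3 (fire T3): [2 1 6]
step 4 (fire T3): [2 1 6]
step 5 (fire T3): [2 1 6]
step 6 (fire T1): [2 4 4]

2 4 4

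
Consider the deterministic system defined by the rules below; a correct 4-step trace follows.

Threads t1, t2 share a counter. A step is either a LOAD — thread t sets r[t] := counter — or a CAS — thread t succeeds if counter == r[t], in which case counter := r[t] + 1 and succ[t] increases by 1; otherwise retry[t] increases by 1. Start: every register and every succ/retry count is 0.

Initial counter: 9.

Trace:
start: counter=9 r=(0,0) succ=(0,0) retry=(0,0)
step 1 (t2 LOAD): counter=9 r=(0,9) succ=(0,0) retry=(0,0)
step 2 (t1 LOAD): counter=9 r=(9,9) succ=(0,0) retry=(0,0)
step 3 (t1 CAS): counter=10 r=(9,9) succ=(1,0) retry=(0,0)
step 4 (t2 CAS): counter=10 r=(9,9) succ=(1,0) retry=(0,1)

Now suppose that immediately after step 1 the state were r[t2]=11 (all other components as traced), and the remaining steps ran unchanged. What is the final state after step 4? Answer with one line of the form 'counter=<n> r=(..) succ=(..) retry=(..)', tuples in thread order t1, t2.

state after step 1 := counter=9 r=(0,11) succ=(0,0) retry=(0,0)
step 2 (t1 LOAD): counter=9 r=(9,11) succ=(0,0) retry=(0,0)
step 3 (t1 CAS): counter=10 r=(9,11) succ=(1,0) retry=(0,0)
step 4 (t2 CAS): counter=10 r=(9,11) succ=(1,0) retry=(0,1)

counter=10 r=(9,11) succ=(1,0) retry=(0,1)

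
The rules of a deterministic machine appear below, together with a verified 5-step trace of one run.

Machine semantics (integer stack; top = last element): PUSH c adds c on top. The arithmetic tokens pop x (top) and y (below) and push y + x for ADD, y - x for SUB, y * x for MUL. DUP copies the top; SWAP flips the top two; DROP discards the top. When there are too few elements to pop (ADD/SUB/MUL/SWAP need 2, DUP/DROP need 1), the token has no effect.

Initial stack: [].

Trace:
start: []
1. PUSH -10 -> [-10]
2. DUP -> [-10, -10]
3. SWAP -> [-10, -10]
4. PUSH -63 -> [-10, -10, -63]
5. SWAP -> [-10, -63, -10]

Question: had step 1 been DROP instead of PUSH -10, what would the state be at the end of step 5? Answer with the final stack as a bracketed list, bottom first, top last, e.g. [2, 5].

[-63]

(re-executing from step 1 with the substitution; state before step 1: [])
1. DROP -> []
2. DUP -> []
3. SWAP -> []
4. PUSH -63 -> [-63]
5. SWAP -> [-63]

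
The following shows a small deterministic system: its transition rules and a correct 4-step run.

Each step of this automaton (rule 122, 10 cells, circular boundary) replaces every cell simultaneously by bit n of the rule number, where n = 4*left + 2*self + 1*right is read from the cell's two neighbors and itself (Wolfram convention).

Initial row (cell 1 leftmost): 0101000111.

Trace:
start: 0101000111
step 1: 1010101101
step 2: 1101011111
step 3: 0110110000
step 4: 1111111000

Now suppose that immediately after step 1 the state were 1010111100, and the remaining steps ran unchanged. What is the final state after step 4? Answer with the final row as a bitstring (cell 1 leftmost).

state after step 1 := 1010111100
step 2: 0101100111
step 3: 1011111101
step 4: 1110000111

1110000111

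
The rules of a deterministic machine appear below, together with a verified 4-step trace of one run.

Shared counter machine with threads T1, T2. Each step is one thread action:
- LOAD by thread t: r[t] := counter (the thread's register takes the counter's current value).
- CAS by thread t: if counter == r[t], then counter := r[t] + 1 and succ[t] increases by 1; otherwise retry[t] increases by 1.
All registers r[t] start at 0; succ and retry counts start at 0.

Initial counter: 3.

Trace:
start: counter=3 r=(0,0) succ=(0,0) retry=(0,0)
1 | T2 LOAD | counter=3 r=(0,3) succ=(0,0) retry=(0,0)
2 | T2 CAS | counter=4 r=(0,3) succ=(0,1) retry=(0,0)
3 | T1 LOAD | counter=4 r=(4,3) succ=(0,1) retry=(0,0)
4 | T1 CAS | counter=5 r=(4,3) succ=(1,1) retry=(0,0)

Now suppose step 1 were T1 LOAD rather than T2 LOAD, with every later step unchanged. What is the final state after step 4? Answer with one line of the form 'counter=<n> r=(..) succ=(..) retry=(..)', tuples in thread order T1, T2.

(re-executing from step 1 with the substitution; state before step 1: counter=3 r=(0,0) succ=(0,0) retry=(0,0))
1 | T1 LOAD | counter=3 r=(3,0) succ=(0,0) retry=(0,0)
2 | T2 CAS | counter=3 r=(3,0) succ=(0,0) retry=(0,1)
3 | T1 LOAD | counter=3 r=(3,0) succ=(0,0) retry=(0,1)
4 | T1 CAS | counter=4 r=(3,0) succ=(1,0) retry=(0,1)

counter=4 r=(3,0) succ=(1,0) retry=(0,1)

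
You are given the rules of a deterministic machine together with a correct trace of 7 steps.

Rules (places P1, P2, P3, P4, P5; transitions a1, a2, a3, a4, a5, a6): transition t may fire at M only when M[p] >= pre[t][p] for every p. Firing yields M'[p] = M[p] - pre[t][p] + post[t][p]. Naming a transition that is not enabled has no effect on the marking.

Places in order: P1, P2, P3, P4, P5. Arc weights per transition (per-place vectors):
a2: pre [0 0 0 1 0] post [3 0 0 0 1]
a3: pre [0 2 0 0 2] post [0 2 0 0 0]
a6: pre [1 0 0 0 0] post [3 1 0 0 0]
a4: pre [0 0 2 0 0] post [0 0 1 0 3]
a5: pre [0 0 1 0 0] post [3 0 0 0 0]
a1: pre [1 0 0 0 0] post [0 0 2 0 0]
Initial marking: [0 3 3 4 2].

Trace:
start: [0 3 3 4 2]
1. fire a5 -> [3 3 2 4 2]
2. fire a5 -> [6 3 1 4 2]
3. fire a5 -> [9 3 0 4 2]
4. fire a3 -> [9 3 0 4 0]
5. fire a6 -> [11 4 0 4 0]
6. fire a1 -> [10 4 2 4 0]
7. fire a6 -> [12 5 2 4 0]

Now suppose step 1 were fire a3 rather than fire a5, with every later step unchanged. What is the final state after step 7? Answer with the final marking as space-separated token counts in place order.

(re-executing from step 1 with the substitution; state before step 1: [0 3 3 4 2])
1. fire a3 -> [0 3 3 4 0]
2. fire a5 -> [3 3 2 4 0]
3. fire a5 -> [6 3 1 4 0]
4. fire a3 -> [6 3 1 4 0]
5. fire a6 -> [8 4 1 4 0]
6. fire a1 -> [7 4 3 4 0]
7. fire a6 -> [9 5 3 4 0]

9 5 3 4 0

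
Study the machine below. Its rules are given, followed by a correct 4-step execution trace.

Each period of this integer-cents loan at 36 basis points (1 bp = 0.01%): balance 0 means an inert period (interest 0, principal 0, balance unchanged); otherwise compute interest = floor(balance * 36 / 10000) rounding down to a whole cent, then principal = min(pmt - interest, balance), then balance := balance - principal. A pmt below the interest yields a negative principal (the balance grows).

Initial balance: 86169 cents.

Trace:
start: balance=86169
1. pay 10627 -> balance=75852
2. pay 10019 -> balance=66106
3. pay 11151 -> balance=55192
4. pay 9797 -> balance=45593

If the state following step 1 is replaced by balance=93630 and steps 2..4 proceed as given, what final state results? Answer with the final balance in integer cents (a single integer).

state after step 1 := balance=93630
2. pay 10019 -> balance=83948
3. pay 11151 -> balance=73099
4. pay 9797 -> balance=63565

63565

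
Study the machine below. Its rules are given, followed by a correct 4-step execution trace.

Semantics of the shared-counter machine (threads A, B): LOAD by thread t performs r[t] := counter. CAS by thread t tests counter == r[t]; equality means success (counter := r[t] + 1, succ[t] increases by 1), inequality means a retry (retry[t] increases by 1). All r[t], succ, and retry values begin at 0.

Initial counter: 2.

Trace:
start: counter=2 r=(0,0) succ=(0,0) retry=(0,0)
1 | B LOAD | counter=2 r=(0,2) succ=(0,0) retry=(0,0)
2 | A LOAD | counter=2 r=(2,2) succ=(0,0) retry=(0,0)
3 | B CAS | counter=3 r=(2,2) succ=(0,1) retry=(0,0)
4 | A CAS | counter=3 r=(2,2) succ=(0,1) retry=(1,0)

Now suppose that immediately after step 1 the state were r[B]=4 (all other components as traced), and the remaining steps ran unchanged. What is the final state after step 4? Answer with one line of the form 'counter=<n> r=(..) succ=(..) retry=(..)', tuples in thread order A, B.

state after step 1 := counter=2 r=(0,4) succ=(0,0) retry=(0,0)
2 | A LOAD | counter=2 r=(2,4) succ=(0,0) retry=(0,0)
3 | B CAS | counter=2 r=(2,4) succ=(0,0) retry=(0,1)
4 | A CAS | counter=3 r=(2,4) succ=(1,0) retry=(0,1)

counter=3 r=(2,4) succ=(1,0) retry=(0,1)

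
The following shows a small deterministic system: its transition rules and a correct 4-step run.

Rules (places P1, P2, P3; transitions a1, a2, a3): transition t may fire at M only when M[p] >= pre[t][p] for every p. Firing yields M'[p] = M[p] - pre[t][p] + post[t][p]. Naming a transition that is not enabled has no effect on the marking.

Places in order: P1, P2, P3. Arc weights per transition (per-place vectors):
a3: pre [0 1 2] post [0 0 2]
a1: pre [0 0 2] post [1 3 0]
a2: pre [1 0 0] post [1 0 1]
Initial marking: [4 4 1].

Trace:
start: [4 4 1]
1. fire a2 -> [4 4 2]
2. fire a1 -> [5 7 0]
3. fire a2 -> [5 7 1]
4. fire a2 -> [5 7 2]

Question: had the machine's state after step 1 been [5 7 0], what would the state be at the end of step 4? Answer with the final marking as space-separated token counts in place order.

5 7 2

state after step 1 := [5 7 0]
2. fire a1 -> [5 7 0]
3. fire a2 -> [5 7 1]
4. fire a2 -> [5 7 2]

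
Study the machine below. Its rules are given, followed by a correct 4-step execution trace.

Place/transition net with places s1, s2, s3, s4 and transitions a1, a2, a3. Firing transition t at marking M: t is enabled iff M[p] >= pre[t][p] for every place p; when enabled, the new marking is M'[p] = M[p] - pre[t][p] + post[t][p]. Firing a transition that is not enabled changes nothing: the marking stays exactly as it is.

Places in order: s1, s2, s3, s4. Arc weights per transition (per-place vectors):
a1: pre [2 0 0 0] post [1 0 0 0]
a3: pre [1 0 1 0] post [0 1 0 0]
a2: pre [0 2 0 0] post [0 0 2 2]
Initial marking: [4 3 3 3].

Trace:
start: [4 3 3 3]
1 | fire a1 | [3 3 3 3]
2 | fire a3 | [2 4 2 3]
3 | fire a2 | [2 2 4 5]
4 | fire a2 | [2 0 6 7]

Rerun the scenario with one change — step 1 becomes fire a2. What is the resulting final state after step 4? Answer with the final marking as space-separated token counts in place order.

3 0 6 7

(re-executing from step 1 with the substitution; state before step 1: [4 3 3 3])
1 | fire a2 | [4 1 5 5]
2 | fire a3 | [3 2 4 5]
3 | fire a2 | [3 0 6 7]
4 | fire a2 | [3 0 6 7]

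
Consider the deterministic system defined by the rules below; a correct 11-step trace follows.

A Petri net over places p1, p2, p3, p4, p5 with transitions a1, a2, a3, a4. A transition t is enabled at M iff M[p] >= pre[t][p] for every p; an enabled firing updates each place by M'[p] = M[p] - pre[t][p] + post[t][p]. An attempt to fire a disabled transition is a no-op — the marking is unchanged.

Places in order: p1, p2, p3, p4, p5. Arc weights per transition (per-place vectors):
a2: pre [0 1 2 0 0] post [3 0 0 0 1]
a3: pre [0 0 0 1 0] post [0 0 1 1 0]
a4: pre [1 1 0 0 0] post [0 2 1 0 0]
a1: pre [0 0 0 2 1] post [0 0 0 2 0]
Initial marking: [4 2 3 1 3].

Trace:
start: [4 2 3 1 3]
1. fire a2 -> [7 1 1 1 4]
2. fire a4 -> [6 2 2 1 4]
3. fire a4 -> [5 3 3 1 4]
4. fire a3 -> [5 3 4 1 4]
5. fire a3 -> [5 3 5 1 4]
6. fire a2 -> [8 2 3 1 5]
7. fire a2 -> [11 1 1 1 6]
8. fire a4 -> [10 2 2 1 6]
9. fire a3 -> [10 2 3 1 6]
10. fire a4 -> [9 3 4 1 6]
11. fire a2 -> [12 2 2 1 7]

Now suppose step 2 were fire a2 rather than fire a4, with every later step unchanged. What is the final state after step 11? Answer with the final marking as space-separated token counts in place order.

(re-executing from step 2 with the substitution; state before step 2: [7 1 1 1 4])
2. fire a2 -> [7 1 1 1 4]
3. fire a4 -> [6 2 2 1 4]
4. fire a3 -> [6 2 3 1 4]
5. fire a3 -> [6 2 4 1 4]
6. fire a2 -> [9 1 2 1 5]
7. fire a2 -> [12 0 0 1 6]
8. fire a4 -> [12 0 0 1 6]
9. fire a3 -> [12 0 1 1 6]
10. fire a4 -> [12 0 1 1 6]
11. fire a2 -> [12 0 1 1 6]

12 0 1 1 6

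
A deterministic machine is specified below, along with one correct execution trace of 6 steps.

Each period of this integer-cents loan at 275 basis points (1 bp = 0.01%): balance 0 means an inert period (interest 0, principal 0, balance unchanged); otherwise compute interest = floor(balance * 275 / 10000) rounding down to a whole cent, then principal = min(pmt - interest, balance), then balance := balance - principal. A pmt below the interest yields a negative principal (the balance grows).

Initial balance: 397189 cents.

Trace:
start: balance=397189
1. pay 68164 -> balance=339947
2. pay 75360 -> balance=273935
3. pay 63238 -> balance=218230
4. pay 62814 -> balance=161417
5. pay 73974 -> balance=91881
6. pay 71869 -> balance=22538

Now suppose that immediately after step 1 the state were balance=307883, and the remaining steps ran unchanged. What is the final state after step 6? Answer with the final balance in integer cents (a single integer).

0

state after step 1 := balance=307883
2. pay 75360 -> balance=240989
3. pay 63238 -> balance=184378
4. pay 62814 -> balance=126634
5. pay 73974 -> balance=56142
6. pay 71869 -> balance=0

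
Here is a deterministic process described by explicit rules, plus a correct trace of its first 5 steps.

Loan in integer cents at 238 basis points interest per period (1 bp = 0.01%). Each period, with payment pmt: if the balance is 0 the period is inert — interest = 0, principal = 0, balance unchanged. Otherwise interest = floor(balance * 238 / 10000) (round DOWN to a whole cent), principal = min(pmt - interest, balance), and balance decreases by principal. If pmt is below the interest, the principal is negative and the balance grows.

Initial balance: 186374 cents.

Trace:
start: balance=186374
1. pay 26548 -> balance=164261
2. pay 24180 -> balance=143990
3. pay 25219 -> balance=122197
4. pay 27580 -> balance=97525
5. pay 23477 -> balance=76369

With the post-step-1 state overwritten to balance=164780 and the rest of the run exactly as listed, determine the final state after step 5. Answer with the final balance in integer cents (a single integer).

state after step 1 := balance=164780
2. pay 24180 -> balance=144521
3. pay 25219 -> balance=122741
4. pay 27580 -> balance=98082
5. pay 23477 -> balance=76939

76939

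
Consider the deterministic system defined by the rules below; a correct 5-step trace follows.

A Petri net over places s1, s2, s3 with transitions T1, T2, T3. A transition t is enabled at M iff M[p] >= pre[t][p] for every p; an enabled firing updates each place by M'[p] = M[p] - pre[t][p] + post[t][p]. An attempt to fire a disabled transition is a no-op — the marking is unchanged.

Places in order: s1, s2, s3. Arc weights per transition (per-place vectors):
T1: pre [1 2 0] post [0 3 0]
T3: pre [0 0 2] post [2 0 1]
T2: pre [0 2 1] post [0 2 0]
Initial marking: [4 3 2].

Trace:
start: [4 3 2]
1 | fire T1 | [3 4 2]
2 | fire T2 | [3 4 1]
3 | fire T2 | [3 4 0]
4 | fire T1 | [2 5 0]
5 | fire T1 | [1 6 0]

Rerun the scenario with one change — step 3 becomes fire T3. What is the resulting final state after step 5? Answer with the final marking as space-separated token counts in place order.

1 6 1

(re-executing from step 3 with the substitution; state before step 3: [3 4 1])
3 | fire T3 | [3 4 1]
4 | fire T1 | [2 5 1]
5 | fire T1 | [1 6 1]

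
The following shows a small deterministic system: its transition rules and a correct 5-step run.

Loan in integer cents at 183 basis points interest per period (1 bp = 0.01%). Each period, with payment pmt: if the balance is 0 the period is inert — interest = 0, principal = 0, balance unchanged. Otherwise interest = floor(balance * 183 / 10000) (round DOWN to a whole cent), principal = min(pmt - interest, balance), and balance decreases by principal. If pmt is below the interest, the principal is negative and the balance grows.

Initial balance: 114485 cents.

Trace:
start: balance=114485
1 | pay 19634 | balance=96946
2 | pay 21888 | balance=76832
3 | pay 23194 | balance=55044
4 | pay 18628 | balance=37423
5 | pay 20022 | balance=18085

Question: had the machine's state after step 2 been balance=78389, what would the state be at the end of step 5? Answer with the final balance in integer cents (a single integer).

state after step 2 := balance=78389
3 | pay 23194 | balance=56629
4 | pay 18628 | balance=39037
5 | pay 20022 | balance=19729

19729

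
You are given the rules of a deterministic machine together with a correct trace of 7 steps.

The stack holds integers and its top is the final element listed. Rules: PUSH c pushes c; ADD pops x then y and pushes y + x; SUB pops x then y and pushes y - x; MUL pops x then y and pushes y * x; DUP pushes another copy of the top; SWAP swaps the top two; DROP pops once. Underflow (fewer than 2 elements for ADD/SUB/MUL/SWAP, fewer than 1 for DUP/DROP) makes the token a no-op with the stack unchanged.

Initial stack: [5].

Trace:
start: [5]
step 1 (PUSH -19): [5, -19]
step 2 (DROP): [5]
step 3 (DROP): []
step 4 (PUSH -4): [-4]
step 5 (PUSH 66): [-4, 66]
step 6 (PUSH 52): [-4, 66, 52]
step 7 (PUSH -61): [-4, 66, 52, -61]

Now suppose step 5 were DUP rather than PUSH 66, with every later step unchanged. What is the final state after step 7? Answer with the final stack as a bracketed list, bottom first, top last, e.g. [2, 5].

(re-executing from step 5 with the substitution; state before step 5: [-4])
step 5 (DUP): [-4, -4]
step 6 (PUSH 52): [-4, -4, 52]
step 7 (PUSH -61): [-4, -4, 52, -61]

[-4, -4, 52, -61]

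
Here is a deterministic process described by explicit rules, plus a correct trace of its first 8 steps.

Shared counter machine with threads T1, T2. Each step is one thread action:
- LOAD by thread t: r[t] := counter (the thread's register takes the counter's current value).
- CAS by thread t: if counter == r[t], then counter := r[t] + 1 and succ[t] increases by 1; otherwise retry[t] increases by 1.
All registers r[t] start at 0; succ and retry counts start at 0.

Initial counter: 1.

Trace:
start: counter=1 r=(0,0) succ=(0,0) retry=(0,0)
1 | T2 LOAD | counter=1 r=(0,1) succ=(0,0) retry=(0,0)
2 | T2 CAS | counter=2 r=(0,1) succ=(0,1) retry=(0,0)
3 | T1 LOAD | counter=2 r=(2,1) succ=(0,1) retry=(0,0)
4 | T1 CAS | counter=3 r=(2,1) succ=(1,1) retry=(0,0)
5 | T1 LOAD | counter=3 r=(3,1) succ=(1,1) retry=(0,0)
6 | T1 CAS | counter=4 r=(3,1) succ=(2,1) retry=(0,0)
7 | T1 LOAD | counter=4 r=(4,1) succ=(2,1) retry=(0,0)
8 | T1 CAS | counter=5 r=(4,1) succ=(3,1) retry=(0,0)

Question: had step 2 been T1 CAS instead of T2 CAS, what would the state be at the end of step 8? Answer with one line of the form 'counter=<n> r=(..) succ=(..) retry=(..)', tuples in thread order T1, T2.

(re-executing from step 2 with the substitution; state before step 2: counter=1 r=(0,1) succ=(0,0) retry=(0,0))
2 | T1 CAS | counter=1 r=(0,1) succ=(0,0) retry=(1,0)
3 | T1 LOAD | counter=1 r=(1,1) succ=(0,0) retry=(1,0)
4 | T1 CAS | counter=2 r=(1,1) succ=(1,0) retry=(1,0)
5 | T1 LOAD | counter=2 r=(2,1) succ=(1,0) retry=(1,0)
6 | T1 CAS | counter=3 r=(2,1) succ=(2,0) retry=(1,0)
7 | T1 LOAD | counter=3 r=(3,1) succ=(2,0) retry=(1,0)
8 | T1 CAS | counter=4 r=(3,1) succ=(3,0) retry=(1,0)

counter=4 r=(3,1) succ=(3,0) retry=(1,0)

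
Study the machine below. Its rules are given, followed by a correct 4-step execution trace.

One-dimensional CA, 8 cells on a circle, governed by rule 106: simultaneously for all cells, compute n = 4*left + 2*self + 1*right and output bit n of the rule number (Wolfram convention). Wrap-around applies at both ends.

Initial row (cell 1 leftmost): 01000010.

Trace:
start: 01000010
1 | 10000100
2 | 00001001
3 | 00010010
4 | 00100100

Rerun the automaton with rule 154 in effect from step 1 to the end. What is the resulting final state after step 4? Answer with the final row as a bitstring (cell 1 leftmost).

00100100

(re-executing steps 1..4 under rule 154; state before step 1: 01000010)
1 | 10100101
2 | 00011001
3 | 10110110
4 | 00100100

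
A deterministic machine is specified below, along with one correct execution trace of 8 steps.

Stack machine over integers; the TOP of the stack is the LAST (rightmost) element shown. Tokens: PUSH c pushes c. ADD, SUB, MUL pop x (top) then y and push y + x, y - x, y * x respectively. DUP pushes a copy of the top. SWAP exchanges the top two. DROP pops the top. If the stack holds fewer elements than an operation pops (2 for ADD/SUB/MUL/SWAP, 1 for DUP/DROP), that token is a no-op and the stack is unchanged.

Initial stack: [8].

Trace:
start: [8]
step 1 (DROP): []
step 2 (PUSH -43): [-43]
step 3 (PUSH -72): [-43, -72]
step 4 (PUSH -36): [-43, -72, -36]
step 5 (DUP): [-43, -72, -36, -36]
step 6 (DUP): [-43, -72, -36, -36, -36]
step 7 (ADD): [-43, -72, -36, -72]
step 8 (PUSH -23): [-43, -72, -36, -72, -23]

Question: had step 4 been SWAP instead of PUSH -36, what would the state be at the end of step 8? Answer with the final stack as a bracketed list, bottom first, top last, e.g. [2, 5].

[-72, -43, -86, -23]

(re-executing from step 4 with the substitution; state before step 4: [-43, -72])
step 4 (SWAP): [-72, -43]
step 5 (DUP): [-72, -43, -43]
step 6 (DUP): [-72, -43, -43, -43]
step 7 (ADD): [-72, -43, -86]
step 8 (PUSH -23): [-72, -43, -86, -23]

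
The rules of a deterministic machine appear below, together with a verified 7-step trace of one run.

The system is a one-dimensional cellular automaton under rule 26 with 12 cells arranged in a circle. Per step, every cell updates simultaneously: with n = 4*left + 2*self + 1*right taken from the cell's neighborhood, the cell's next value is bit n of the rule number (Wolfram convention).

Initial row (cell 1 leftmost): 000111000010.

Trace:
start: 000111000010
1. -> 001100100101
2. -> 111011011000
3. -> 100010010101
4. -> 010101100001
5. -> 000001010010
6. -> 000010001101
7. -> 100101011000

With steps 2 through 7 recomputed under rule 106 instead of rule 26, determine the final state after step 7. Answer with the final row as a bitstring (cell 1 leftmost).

001100101101

(re-executing steps 2..7 under rule 106; state before step 2: 001100100101)
2. -> 011101001010
3. -> 110110010100
4. -> 111110101001
5. -> 000011010011
6. -> 000111100111
7. -> 001100101101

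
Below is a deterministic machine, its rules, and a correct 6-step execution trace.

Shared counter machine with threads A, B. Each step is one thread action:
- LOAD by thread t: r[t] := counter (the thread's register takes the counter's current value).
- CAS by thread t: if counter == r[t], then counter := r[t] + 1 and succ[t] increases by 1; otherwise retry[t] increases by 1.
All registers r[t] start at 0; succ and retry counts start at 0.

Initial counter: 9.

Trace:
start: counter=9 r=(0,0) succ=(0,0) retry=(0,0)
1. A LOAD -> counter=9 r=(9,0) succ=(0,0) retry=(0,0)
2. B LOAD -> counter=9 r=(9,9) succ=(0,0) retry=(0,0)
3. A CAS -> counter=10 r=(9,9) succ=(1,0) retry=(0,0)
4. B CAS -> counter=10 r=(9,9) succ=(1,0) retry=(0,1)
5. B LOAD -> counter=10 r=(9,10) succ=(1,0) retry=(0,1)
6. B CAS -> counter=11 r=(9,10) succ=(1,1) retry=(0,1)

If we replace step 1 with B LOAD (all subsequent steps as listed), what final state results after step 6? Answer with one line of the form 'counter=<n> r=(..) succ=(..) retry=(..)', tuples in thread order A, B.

counter=11 r=(0,10) succ=(0,2) retry=(1,0)

(re-executing from step 1 with the substitution; state before step 1: counter=9 r=(0,0) succ=(0,0) retry=(0,0))
1. B LOAD -> counter=9 r=(0,9) succ=(0,0) retry=(0,0)
2. B LOAD -> counter=9 r=(0,9) succ=(0,0) retry=(0,0)
3. A CAS -> counter=9 r=(0,9) succ=(0,0) retry=(1,0)
4. B CAS -> counter=10 r=(0,9) succ=(0,1) retry=(1,0)
5. B LOAD -> counter=10 r=(0,10) succ=(0,1) retry=(1,0)
6. B CAS -> counter=11 r=(0,10) succ=(0,2) retry=(1,0)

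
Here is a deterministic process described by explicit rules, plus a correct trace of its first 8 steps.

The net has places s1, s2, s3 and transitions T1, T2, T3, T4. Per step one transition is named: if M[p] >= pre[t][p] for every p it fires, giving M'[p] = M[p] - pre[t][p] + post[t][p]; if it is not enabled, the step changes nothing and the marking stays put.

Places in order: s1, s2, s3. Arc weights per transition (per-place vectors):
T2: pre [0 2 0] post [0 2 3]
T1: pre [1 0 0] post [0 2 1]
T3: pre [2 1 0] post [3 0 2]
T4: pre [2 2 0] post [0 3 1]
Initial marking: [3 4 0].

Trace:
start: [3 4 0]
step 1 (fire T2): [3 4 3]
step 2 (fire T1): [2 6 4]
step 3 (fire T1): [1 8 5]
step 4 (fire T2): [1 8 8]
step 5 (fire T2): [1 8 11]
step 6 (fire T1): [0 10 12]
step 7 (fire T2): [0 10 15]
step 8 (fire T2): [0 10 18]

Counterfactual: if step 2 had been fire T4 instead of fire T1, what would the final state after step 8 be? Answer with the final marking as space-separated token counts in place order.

0 7 17

(re-executing from step 2 with the substitution; state before step 2: [3 4 3])
step 2 (fire T4): [1 5 4]
step 3 (fire T1): [0 7 5]
step 4 (fire T2): [0 7 8]
step 5 (fire T2): [0 7 11]
step 6 (fire T1): [0 7 11]
step 7 (fire T2): [0 7 14]
step 8 (fire T2): [0 7 17]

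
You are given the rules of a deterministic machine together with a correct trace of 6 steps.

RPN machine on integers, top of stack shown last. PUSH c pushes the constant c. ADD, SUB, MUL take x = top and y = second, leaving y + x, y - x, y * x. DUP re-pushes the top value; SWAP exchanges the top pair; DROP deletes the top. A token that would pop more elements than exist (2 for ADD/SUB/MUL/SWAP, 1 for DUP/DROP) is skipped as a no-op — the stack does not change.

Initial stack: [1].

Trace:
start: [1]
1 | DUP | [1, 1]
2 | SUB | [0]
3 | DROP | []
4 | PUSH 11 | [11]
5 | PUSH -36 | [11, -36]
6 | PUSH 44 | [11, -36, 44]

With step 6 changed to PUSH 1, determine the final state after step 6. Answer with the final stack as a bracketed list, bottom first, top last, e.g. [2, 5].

(re-executing from step 6 with the substitution; state before step 6: [11, -36])
6 | PUSH 1 | [11, -36, 1]

[11, -36, 1]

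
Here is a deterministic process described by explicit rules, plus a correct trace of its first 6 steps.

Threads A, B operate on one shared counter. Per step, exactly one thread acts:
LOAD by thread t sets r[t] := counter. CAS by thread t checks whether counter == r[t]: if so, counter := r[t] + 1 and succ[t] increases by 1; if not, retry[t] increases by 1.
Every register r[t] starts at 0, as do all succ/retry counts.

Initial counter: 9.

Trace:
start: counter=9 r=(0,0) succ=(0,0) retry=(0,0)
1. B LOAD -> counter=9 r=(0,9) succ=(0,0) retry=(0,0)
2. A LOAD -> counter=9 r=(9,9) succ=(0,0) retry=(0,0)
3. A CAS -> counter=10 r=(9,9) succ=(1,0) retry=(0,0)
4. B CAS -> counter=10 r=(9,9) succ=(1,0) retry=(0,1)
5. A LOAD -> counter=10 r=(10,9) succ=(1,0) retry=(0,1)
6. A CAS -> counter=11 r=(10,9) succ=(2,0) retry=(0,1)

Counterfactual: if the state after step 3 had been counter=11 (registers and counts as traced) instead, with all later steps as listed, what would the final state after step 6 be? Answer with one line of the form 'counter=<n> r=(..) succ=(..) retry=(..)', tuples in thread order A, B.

counter=12 r=(11,9) succ=(2,0) retry=(0,1)

state after step 3 := counter=11 r=(9,9) succ=(1,0) retry=(0,0)
4. B CAS -> counter=11 r=(9,9) succ=(1,0) retry=(0,1)
5. A LOAD -> counter=11 r=(11,9) succ=(1,0) retry=(0,1)
6. A CAS -> counter=12 r=(11,9) succ=(2,0) retry=(0,1)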